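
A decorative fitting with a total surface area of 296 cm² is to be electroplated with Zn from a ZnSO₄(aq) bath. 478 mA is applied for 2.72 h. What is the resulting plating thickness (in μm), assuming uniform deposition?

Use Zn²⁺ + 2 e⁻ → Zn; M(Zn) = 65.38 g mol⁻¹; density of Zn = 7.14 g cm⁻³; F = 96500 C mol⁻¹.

7.50 μm

Q = I·t = 0.4780 × 9792.0 = 4681 C; n(e⁻) = 0.04850 mol.
n(Zn) = n(e⁻)/2 = 0.02425 mol, so m = 0.02425 × 65.38 = 1.586 g.
Volume = m/ρ = 1.586 / 7.14 = 0.2221 cm³.
Thickness = V/A = 0.2221 / 296 = 7.50 × 10⁻⁴ cm = 7.50 μm.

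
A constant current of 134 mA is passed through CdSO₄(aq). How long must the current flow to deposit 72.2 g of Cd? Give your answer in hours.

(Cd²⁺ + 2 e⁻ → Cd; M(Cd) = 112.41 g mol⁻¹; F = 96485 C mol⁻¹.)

n(Cd) = m/M = 72.2 / 112.41 = 0.6423 mol.
Each Cd atom requires 2 electrons, so n(e⁻) = 2 × 0.6423 = 1.285 mol.
Q = n(e⁻)·F = 1.285 × 96485 = 123900 C.
t = Q/I = 123900 / 0.1340 A = 924900 s = 257 h.

257 h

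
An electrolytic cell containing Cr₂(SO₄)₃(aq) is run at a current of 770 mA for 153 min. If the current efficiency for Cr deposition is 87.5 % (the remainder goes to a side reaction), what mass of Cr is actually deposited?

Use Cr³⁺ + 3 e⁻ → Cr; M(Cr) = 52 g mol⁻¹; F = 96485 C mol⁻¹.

Q = I·t = 0.7700 × 9180.0 = 7069 C.
n(e⁻) = 7069/96485 = 0.07326 mol; theoretically n(Cr) = 0.07326/3 = 0.02442 mol, m_theo = 1.270 g.
At 87.5 % efficiency, m_actual = 0.875 × 1.270 = 1.11 g.

1.11 g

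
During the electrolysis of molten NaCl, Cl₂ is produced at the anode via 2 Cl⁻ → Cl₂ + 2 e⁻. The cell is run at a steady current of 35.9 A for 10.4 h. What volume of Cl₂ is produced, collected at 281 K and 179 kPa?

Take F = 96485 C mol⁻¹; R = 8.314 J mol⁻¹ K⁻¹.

90.9 L

Q = I·t = 35.90 A × 37440 s = 1344000 C.
n(e⁻) = Q/F = 1344000 / 96485 = 13.93 mol.
2 electrons are transferred per Cl₂ molecule, so n(Cl₂) = 13.93 / 2 = 6.965 mol.
V = nRT/P = (6.965 × 8.314 × 281) / (179 × 10³ Pa) = 0.0909 m³ = 90.9 L.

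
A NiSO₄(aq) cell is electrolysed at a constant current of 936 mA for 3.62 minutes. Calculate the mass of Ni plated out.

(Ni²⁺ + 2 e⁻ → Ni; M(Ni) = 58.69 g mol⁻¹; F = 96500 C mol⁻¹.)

0.0618 g

Q = I·t = 0.9360 A × 217.20 s = 203.3 C.
n(e⁻) = Q/F = 203.3 / 96500 = 0.002107 mol.
Ni²⁺ + 2 e⁻ → Ni, so n(Ni) = n(e⁻)/2 = 0.001053 mol.
m = n·M = 0.001053 × 58.69 = 0.0618 g.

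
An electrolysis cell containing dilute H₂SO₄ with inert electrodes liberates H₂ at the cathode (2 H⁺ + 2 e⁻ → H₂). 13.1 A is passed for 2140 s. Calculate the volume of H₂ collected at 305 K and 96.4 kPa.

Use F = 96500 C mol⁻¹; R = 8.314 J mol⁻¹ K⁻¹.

Q = I·t = 13.10 A × 2140.0 s = 28030 C.
n(e⁻) = Q/F = 28030 / 96500 = 0.2905 mol.
2 electrons are transferred per H₂ molecule, so n(H₂) = 0.2905 / 2 = 0.1453 mol.
V = nRT/P = (0.1453 × 8.314 × 305) / (96.4 × 10³ Pa) = 0.00382 m³ = 3.82 L.

3.82 L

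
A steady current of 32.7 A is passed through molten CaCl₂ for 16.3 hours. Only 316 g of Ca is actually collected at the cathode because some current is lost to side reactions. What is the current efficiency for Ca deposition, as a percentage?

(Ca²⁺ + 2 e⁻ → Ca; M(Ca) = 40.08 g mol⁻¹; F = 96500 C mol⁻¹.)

Q = I·t = 32.70 × 58680 = 1919000 C; n(e⁻) = 1919000/96500 = 19.88 mol.
Theoretical n(Ca) = n(e⁻)/2 = 9.942 mol, i.e. m_theo = 9.942 × 40.08 = 398.5 g.
Efficiency = m_actual / m_theo = 316 / 398.5 = 79.3 %.

79.3 %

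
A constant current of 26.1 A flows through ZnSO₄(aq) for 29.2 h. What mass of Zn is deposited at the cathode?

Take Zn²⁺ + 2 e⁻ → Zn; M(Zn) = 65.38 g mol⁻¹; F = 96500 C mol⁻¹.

929 g

Q = I·t = 26.10 A × 105120 s = 2744000 C.
n(e⁻) = Q/F = 2744000 / 96500 = 28.43 mol.
Zn²⁺ + 2 e⁻ → Zn, so n(Zn) = n(e⁻)/2 = 14.22 mol.
m = n·M = 14.22 × 65.38 = 929 g.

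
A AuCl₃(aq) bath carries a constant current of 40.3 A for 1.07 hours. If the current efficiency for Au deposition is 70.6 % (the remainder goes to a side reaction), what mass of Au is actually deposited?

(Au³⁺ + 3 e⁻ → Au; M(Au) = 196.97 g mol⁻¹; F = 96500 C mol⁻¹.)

74.6 g

Q = I·t = 40.30 × 3852.0 = 155200 C.
n(e⁻) = 155200/96500 = 1.609 mol; theoretically n(Au) = 1.609/3 = 0.5362 mol, m_theo = 105.6 g.
At 70.6 % efficiency, m_actual = 0.706 × 105.6 = 74.6 g.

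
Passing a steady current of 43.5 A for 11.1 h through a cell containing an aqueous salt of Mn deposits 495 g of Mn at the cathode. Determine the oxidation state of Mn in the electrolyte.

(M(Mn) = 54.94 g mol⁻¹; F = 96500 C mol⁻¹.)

Q = I·t = 43.50 A × 39960 s = 1738000 C, so n(e⁻) = 1738000/96500 = 18.01 mol.
n(Mn) deposited = 495 / 54.94 = 9.010 mol.
Electrons per atom = n(e⁻)/n(Mn) = 18.01 / 9.010 = 2.00 ≈ 2, so the ion is Mn²⁺.

+2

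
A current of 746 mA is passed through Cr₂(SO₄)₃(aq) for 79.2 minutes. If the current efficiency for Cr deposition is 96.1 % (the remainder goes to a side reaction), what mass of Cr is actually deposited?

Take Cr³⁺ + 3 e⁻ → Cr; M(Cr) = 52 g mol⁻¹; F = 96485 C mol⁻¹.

0.612 g

Q = I·t = 0.7460 × 4752.0 = 3545 C.
n(e⁻) = 3545/96485 = 0.03674 mol; theoretically n(Cr) = 0.03674/3 = 0.01225 mol, m_theo = 0.6369 g.
At 96.1 % efficiency, m_actual = 0.961 × 0.6369 = 0.612 g.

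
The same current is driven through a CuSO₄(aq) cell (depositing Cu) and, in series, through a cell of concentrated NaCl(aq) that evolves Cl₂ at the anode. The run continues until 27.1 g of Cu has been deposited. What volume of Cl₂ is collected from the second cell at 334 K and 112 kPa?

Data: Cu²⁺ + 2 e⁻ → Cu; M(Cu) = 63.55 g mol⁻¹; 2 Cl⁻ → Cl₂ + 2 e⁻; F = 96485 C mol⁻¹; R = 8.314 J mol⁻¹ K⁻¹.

10.6 L

n(Cu) = 27.1 / 63.55 = 0.4264 mol, so n(e⁻) = 2 × 0.4264 = 0.8529 mol.
The cells are in series, so the same 0.8529 mol of electrons passes through the second cell.
2 Cl⁻ → Cl₂ + 2 e⁻ — 2 mol e⁻ per mol Cl₂, so n(Cl₂) = 0.8529/2 = 0.4264 mol.
V = nRT/P = (0.4264 × 8.314 × 334) / (112 × 10³) = 0.0106 m³ = 10.6 L.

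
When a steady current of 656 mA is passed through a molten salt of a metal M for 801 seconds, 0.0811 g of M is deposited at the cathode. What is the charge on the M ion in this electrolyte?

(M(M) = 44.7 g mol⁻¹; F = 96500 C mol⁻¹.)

+3

Q = I·t = 0.6560 A × 801.00 s = 525.5 C, so n(e⁻) = 525.5/96500 = 0.005445 mol.
n(M) deposited = 0.0811 / 44.7 = 0.001814 mol.
Electrons per atom = n(e⁻)/n(M) = 0.005445 / 0.001814 = 3.00 ≈ 3, so the ion is M³⁺.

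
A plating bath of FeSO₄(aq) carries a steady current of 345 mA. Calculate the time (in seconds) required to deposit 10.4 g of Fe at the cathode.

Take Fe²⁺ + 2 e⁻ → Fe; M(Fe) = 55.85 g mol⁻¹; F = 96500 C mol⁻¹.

n(Fe) = m/M = 10.4 / 55.85 = 0.1862 mol.
Each Fe atom requires 2 electrons, so n(e⁻) = 2 × 0.1862 = 0.3724 mol.
Q = n(e⁻)·F = 0.3724 × 96500 = 35940 C.
t = Q/I = 35940 / 0.3450 A = 104200 s.

1.04 × 10⁵ s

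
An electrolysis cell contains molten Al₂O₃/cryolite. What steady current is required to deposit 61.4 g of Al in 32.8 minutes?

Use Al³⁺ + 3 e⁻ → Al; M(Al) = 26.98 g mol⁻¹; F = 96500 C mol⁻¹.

335 A

n(Al) = 61.4 / 26.98 = 2.276 mol.
n(e⁻) = 3 × 2.276 = 6.827 mol.
Q = n(e⁻)·F = 6.827 × 96500 = 658800 C.
I = Q/t = 658800 / 1968.0 s = 335 A.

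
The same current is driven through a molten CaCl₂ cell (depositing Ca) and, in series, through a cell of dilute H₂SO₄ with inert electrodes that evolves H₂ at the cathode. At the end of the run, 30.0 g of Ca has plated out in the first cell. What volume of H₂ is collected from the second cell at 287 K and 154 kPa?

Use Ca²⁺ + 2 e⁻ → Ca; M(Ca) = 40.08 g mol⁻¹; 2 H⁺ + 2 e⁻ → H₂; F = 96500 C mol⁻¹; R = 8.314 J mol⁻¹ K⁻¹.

n(Ca) = 30.0 / 40.08 = 0.7485 mol, so n(e⁻) = 2 × 0.7485 = 1.497 mol.
The cells are in series, so the same 1.497 mol of electrons passes through the second cell.
2 H⁺ + 2 e⁻ → H₂ — 2 mol e⁻ per mol H₂, so n(H₂) = 1.497/2 = 0.7485 mol.
V = nRT/P = (0.7485 × 8.314 × 287) / (154 × 10³) = 0.0116 m³ = 11.6 L.

11.6 L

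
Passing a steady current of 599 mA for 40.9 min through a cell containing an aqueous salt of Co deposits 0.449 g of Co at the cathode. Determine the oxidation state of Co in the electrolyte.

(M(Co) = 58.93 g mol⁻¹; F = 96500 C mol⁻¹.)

+2

Q = I·t = 0.5990 A × 2454.0 s = 1470 C, so n(e⁻) = 1470/96500 = 0.01523 mol.
n(Co) deposited = 0.449 / 58.93 = 0.007619 mol.
Electrons per atom = n(e⁻)/n(Co) = 0.01523 / 0.007619 = 2.00 ≈ 2, so the ion is Co²⁺.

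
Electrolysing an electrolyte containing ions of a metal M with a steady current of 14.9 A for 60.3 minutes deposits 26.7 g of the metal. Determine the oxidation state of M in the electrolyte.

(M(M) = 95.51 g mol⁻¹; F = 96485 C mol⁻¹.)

Q = I·t = 14.90 A × 3618.0 s = 53910 C, so n(e⁻) = 53910/96485 = 0.5587 mol.
n(M) deposited = 26.7 / 95.51 = 0.2796 mol.
Electrons per atom = n(e⁻)/n(M) = 0.5587 / 0.2796 = 2.00 ≈ 2, so the ion is M²⁺.

+2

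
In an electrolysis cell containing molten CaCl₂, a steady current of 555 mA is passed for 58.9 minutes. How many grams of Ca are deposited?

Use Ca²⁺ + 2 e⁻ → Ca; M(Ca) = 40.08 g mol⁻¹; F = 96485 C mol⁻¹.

0.407 g

Q = I·t = 0.5550 A × 3534.0 s = 1961 C.
n(e⁻) = Q/F = 1961 / 96485 = 0.02033 mol.
Ca²⁺ + 2 e⁻ → Ca, so n(Ca) = n(e⁻)/2 = 0.01016 mol.
m = n·M = 0.01016 × 40.08 = 0.407 g.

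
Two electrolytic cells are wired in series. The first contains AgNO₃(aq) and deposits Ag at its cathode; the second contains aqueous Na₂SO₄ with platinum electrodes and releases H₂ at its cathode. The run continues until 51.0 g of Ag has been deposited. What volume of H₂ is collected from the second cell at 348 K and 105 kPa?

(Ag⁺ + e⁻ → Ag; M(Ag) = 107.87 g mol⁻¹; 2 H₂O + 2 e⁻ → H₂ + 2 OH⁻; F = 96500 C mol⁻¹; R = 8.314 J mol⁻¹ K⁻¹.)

n(Ag) = 51.0 / 107.87 = 0.4728 mol, so n(e⁻) = 1 × 0.4728 = 0.4728 mol.
The cells are in series, so the same 0.4728 mol of electrons passes through the second cell.
2 H₂O + 2 e⁻ → H₂ + 2 OH⁻ — 2 mol e⁻ per mol H₂, so n(H₂) = 0.4728/2 = 0.2364 mol.
V = nRT/P = (0.2364 × 8.314 × 348) / (105 × 10³) = 0.00651 m³ = 6.51 L.

6.51 L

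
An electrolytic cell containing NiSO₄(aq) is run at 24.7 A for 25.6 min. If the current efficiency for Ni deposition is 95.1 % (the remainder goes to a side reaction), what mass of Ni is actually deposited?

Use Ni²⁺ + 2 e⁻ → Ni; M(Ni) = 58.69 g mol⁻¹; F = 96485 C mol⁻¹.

Q = I·t = 24.70 × 1536.0 = 37940 C.
n(e⁻) = 37940/96485 = 0.3932 mol; theoretically n(Ni) = 0.3932/2 = 0.1966 mol, m_theo = 11.54 g.
At 95.1 % efficiency, m_actual = 0.951 × 11.54 = 11.0 g.

11.0 g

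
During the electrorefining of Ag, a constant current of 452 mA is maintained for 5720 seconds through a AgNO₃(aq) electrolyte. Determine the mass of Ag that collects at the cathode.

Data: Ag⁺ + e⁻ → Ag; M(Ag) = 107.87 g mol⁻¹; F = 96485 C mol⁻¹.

Q = I·t = 0.4520 A × 5720.0 s = 2585 C.
n(e⁻) = Q/F = 2585 / 96485 = 0.02680 mol.
Ag⁺ + e⁻ → Ag, so n(Ag) = n(e⁻)/1 = 0.02680 mol.
m = n·M = 0.02680 × 107.87 = 2.89 g.

2.89 g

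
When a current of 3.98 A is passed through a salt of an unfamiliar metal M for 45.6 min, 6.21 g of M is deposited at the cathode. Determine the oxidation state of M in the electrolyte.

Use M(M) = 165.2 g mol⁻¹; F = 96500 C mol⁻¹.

+3

Q = I·t = 3.980 A × 2736.0 s = 10890 C, so n(e⁻) = 10890/96500 = 0.1128 mol.
n(M) deposited = 6.21 / 165.2 = 0.03759 mol.
Electrons per atom = n(e⁻)/n(M) = 0.1128 / 0.03759 = 3.00 ≈ 3, so the ion is M³⁺.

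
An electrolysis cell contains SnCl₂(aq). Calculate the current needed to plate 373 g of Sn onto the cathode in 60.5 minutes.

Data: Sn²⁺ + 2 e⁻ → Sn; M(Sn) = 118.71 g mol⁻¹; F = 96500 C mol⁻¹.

167 A

n(Sn) = 373 / 118.71 = 3.142 mol.
n(e⁻) = 2 × 3.142 = 6.284 mol.
Q = n(e⁻)·F = 6.284 × 96500 = 606400 C.
I = Q/t = 606400 / 3630.0 s = 167 A.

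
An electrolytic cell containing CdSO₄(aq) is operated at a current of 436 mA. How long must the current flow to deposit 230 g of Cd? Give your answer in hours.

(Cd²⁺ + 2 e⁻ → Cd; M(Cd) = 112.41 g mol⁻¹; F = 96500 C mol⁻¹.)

252 h

n(Cd) = m/M = 230 / 112.41 = 2.046 mol.
Each Cd atom requires 2 electrons, so n(e⁻) = 2 × 2.046 = 4.092 mol.
Q = n(e⁻)·F = 4.092 × 96500 = 394900 C.
t = Q/I = 394900 / 0.4360 A = 905700 s = 252 h.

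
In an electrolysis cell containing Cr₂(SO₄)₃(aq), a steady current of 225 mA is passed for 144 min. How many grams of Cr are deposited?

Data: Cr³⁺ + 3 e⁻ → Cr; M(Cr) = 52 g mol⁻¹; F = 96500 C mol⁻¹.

0.349 g

Q = I·t = 0.2250 A × 8640.0 s = 1944 C.
n(e⁻) = Q/F = 1944 / 96500 = 0.02015 mol.
Cr³⁺ + 3 e⁻ → Cr, so n(Cr) = n(e⁻)/3 = 0.006715 mol.
m = n·M = 0.006715 × 52 = 0.349 g.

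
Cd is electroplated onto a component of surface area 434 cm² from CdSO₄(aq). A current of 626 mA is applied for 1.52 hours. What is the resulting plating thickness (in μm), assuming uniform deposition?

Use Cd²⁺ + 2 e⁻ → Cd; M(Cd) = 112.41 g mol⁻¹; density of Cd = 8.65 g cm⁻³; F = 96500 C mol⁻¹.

Q = I·t = 0.6260 × 5472.0 = 3425 C; n(e⁻) = 0.03550 mol.
n(Cd) = n(e⁻)/2 = 0.01775 mol, so m = 0.01775 × 112.41 = 1.995 g.
Volume = m/ρ = 1.995 / 8.65 = 0.2306 cm³.
Thickness = V/A = 0.2306 / 434 = 5.31 × 10⁻⁴ cm = 5.31 μm.

5.31 μm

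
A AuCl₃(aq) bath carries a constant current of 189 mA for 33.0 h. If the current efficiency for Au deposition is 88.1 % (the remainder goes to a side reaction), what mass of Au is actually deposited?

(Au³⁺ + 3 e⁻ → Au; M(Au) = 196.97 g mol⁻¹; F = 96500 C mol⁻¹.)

Q = I·t = 0.1890 × 118800 = 22450 C.
n(e⁻) = 22450/96500 = 0.2327 mol; theoretically n(Au) = 0.2327/3 = 0.07756 mol, m_theo = 15.28 g.
At 88.1 % efficiency, m_actual = 0.881 × 15.28 = 13.5 g.

13.5 g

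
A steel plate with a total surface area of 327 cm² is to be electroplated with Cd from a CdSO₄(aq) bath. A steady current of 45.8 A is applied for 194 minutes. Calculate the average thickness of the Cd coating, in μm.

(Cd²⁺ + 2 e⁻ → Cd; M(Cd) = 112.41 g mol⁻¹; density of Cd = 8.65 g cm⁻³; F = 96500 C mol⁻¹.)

Q = I·t = 45.80 × 11640 = 533100 C; n(e⁻) = 5.524 mol.
n(Cd) = n(e⁻)/2 = 2.762 mol, so m = 2.762 × 112.41 = 310.5 g.
Volume = m/ρ = 310.5 / 8.65 = 35.90 cm³.
Thickness = V/A = 35.90 / 327 = 0.110 cm = 1100 μm.

1100 μm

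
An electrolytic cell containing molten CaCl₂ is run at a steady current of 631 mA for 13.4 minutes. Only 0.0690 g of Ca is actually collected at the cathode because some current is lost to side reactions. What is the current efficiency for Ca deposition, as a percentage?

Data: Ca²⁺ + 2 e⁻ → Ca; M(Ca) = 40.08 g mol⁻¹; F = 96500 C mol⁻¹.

65.5 %

Q = I·t = 0.6310 × 804.00 = 507.3 C; n(e⁻) = 507.3/96500 = 0.005257 mol.
Theoretical n(Ca) = n(e⁻)/2 = 0.002629 mol, i.e. m_theo = 0.002629 × 40.08 = 0.1054 g.
Efficiency = m_actual / m_theo = 0.0690 / 0.1054 = 65.5 %.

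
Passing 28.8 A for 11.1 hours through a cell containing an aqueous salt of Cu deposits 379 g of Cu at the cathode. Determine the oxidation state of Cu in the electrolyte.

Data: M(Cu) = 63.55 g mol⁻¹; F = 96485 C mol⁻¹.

+2

Q = I·t = 28.80 A × 39960 s = 1151000 C, so n(e⁻) = 1151000/96485 = 11.93 mol.
n(Cu) deposited = 379 / 63.55 = 5.964 mol.
Electrons per atom = n(e⁻)/n(Cu) = 11.93 / 5.964 = 2.00 ≈ 2, so the ion is Cu²⁺.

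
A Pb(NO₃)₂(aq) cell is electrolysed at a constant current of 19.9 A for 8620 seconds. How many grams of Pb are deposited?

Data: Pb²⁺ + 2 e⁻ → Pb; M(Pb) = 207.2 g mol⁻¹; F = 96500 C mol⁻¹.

184 g

Q = I·t = 19.90 A × 8620.0 s = 171500 C.
n(e⁻) = Q/F = 171500 / 96500 = 1.778 mol.
Pb²⁺ + 2 e⁻ → Pb, so n(Pb) = n(e⁻)/2 = 0.8888 mol.
m = n·M = 0.8888 × 207.2 = 184 g.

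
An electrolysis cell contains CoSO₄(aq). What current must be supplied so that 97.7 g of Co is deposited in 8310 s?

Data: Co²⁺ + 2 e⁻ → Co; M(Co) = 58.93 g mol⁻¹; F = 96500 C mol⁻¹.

38.5 A

n(Co) = 97.7 / 58.93 = 1.658 mol.
n(e⁻) = 2 × 1.658 = 3.316 mol.
Q = n(e⁻)·F = 3.316 × 96500 = 320000 C.
I = Q/t = 320000 / 8310.0 s = 38.5 A.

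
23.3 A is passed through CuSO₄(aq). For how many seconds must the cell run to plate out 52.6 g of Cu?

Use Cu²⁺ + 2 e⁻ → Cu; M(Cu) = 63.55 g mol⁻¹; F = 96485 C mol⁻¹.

n(Cu) = m/M = 52.6 / 63.55 = 0.8277 mol.
Each Cu atom requires 2 electrons, so n(e⁻) = 2 × 0.8277 = 1.655 mol.
Q = n(e⁻)·F = 1.655 × 96485 = 159700 C.
t = Q/I = 159700 / 23.30 A = 6855 s.

6850 s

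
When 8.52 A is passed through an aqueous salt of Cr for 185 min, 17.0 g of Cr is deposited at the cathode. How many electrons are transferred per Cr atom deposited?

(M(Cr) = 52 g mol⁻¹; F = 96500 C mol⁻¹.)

Q = I·t = 8.520 A × 11100 s = 94570 C, so n(e⁻) = 94570/96500 = 0.9800 mol.
n(Cr) deposited = 17.0 / 52 = 0.3269 mol.
Electrons per atom = n(e⁻)/n(Cr) = 0.9800 / 0.3269 = 3.00 ≈ 3, so the ion is Cr³⁺.

3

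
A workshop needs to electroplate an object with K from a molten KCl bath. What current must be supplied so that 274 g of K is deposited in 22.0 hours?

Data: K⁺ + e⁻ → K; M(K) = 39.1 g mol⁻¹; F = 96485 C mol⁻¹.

8.54 A

n(K) = 274 / 39.1 = 7.008 mol.
n(e⁻) = 1 × 7.008 = 7.008 mol.
Q = n(e⁻)·F = 7.008 × 96485 = 676100 C.
I = Q/t = 676100 / 79200 s = 8.54 A.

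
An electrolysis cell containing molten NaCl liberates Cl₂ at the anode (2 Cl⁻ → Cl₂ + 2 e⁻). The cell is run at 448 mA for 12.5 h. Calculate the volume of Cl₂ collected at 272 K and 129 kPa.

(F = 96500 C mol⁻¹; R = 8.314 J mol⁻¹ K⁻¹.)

1.83 L

Q = I·t = 0.4480 A × 45000 s = 20160 C.
n(e⁻) = Q/F = 20160 / 96500 = 0.2089 mol.
2 electrons are transferred per Cl₂ molecule, so n(Cl₂) = 0.2089 / 2 = 0.1045 mol.
V = nRT/P = (0.1045 × 8.314 × 272) / (129 × 10³ Pa) = 0.00183 m³ = 1.83 L.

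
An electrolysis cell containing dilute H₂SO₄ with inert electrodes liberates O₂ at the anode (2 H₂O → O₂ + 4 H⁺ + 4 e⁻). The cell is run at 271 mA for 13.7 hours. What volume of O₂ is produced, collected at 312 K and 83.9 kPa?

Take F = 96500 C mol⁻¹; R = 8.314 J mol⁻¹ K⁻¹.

1.07 L

Q = I·t = 0.2710 A × 49320 s = 13370 C.
n(e⁻) = Q/F = 13370 / 96500 = 0.1385 mol.
4 electrons are transferred per O₂ molecule, so n(O₂) = 0.1385 / 4 = 0.03463 mol.
V = nRT/P = (0.03463 × 8.314 × 312) / (83.9 × 10³ Pa) = 0.00107 m³ = 1.07 L.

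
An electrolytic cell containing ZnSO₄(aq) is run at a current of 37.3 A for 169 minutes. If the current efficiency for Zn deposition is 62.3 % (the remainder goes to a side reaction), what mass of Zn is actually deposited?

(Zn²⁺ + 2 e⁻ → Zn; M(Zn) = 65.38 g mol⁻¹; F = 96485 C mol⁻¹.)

Q = I·t = 37.30 × 10140 = 378200 C.
n(e⁻) = 378200/96485 = 3.920 mol; theoretically n(Zn) = 3.920/2 = 1.960 mol, m_theo = 128.1 g.
At 62.3 % efficiency, m_actual = 0.623 × 128.1 = 79.8 g.

79.8 g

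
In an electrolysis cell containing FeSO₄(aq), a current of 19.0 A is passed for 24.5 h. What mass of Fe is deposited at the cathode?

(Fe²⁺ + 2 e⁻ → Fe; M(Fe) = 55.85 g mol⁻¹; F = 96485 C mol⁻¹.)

Q = I·t = 19.00 A × 88200 s = 1676000 C.
n(e⁻) = Q/F = 1676000 / 96485 = 17.37 mol.
Fe²⁺ + 2 e⁻ → Fe, so n(Fe) = n(e⁻)/2 = 8.684 mol.
m = n·M = 8.684 × 55.85 = 485 g.

485 g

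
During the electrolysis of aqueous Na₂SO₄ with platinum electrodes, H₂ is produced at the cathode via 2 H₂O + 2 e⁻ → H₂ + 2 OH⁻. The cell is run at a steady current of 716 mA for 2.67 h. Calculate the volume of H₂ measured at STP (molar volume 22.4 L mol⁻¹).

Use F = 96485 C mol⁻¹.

Q = I·t = 0.7160 A × 9612.0 s = 6882 C.
n(e⁻) = Q/F = 6882 / 96485 = 0.07133 mol.
2 electrons are transferred per H₂ molecule, so n(H₂) = 0.07133 / 2 = 0.03566 mol.
V = n × V_m = 0.03566 × 22.4 = 0.799 L.

0.799 L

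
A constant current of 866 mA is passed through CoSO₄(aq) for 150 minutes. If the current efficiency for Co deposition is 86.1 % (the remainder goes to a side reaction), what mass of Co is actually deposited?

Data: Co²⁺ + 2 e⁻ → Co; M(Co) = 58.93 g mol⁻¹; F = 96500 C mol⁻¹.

2.05 g

Q = I·t = 0.8660 × 9000.0 = 7794 C.
n(e⁻) = 7794/96500 = 0.08077 mol; theoretically n(Co) = 0.08077/2 = 0.04038 mol, m_theo = 2.380 g.
At 86.1 % efficiency, m_actual = 0.861 × 2.380 = 2.05 g.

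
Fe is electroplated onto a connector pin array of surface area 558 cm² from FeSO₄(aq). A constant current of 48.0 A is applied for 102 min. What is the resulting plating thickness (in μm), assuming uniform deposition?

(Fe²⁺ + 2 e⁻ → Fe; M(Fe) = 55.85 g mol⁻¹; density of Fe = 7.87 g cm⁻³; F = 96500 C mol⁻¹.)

Q = I·t = 48.00 × 6120.0 = 293800 C; n(e⁻) = 3.044 mol.
n(Fe) = n(e⁻)/2 = 1.522 mol, so m = 1.522 × 55.85 = 85.01 g.
Volume = m/ρ = 85.01 / 7.87 = 10.80 cm³.
Thickness = V/A = 10.80 / 558 = 0.0194 cm = 194 μm.

194 μm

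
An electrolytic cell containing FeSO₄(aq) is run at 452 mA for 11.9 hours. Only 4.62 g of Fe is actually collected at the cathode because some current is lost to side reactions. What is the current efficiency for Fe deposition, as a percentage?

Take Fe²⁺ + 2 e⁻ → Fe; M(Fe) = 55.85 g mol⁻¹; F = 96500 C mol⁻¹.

Q = I·t = 0.4520 × 42840 = 19360 C; n(e⁻) = 19360/96500 = 0.2007 mol.
Theoretical n(Fe) = n(e⁻)/2 = 0.1003 mol, i.e. m_theo = 0.1003 × 55.85 = 5.603 g.
Efficiency = m_actual / m_theo = 4.62 / 5.603 = 82.4 %.

82.4 %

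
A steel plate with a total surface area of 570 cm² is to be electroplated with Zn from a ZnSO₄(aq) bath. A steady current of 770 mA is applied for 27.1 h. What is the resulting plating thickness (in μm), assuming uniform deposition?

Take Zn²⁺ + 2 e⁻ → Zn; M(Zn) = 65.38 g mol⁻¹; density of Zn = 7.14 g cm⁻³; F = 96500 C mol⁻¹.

62.5 μm

Q = I·t = 0.7700 × 97560 = 75120 C; n(e⁻) = 0.7785 mol.
n(Zn) = n(e⁻)/2 = 0.3892 mol, so m = 0.3892 × 65.38 = 25.45 g.
Volume = m/ρ = 25.45 / 7.14 = 3.564 cm³.
Thickness = V/A = 3.564 / 570 = 0.00625 cm = 62.5 μm.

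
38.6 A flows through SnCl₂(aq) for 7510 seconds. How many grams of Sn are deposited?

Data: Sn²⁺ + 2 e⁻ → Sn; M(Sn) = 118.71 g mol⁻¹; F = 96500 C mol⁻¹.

Q = I·t = 38.60 A × 7510.0 s = 289900 C.
n(e⁻) = Q/F = 289900 / 96500 = 3.004 mol.
Sn²⁺ + 2 e⁻ → Sn, so n(Sn) = n(e⁻)/2 = 1.502 mol.
m = n·M = 1.502 × 118.71 = 178 g.

178 g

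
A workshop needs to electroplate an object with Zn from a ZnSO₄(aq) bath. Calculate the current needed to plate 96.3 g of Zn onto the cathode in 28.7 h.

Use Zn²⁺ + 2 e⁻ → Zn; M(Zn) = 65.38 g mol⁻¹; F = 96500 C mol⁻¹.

2.75 A

n(Zn) = 96.3 / 65.38 = 1.473 mol.
n(e⁻) = 2 × 1.473 = 2.946 mol.
Q = n(e⁻)·F = 2.946 × 96500 = 284300 C.
I = Q/t = 284300 / 103320 s = 2.75 A.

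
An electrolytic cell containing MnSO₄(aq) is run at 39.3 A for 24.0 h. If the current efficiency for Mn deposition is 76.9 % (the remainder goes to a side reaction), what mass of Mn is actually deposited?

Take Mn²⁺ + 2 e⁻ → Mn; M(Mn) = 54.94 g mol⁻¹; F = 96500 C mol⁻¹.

743 g

Q = I·t = 39.30 × 86400 = 3396000 C.
n(e⁻) = 3396000/96500 = 35.19 mol; theoretically n(Mn) = 35.19/2 = 17.59 mol, m_theo = 966.6 g.
At 76.9 % efficiency, m_actual = 0.769 × 966.6 = 743 g.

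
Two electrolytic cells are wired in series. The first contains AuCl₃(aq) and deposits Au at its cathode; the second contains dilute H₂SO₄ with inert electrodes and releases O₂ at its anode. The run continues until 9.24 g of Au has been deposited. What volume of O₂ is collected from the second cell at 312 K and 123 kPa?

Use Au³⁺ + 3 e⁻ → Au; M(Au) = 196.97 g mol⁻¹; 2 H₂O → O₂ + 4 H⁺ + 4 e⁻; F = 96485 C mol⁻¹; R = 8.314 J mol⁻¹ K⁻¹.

n(Au) = 9.24 / 196.97 = 0.04691 mol, so n(e⁻) = 3 × 0.04691 = 0.1407 mol.
The cells are in series, so the same 0.1407 mol of electrons passes through the second cell.
2 H₂O → O₂ + 4 H⁺ + 4 e⁻ — 4 mol e⁻ per mol O₂, so n(O₂) = 0.1407/4 = 0.03518 mol.
V = nRT/P = (0.03518 × 8.314 × 312) / (123 × 10³) = 7.42 × 10⁻⁴ m³ = 0.742 L.

0.742 L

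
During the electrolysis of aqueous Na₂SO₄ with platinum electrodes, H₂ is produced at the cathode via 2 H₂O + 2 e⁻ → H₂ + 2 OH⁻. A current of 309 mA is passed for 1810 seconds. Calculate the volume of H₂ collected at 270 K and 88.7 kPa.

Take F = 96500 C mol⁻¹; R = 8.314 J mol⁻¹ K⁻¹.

0.0733 L

Q = I·t = 0.3090 A × 1810.0 s = 559.3 C.
n(e⁻) = Q/F = 559.3 / 96500 = 0.005796 mol.
2 electrons are transferred per H₂ molecule, so n(H₂) = 0.005796 / 2 = 0.002898 mol.
V = nRT/P = (0.002898 × 8.314 × 270) / (88.7 × 10³ Pa) = 7.33 × 10⁻⁵ m³ = 0.0733 L.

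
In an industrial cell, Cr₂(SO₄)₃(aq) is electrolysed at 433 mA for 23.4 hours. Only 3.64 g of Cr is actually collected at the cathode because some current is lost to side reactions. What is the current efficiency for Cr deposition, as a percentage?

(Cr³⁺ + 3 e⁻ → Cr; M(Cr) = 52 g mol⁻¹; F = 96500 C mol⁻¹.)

Q = I·t = 0.4330 × 84240 = 36480 C; n(e⁻) = 36480/96500 = 0.3780 mol.
Theoretical n(Cr) = n(e⁻)/3 = 0.1260 mol, i.e. m_theo = 0.1260 × 52 = 6.552 g.
Efficiency = m_actual / m_theo = 3.64 / 6.552 = 55.6 %.

55.6 %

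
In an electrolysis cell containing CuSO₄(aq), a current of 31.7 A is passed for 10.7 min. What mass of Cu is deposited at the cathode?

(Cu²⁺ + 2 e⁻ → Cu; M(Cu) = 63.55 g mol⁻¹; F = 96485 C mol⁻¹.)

Q = I·t = 31.70 A × 642.00 s = 20350 C.
n(e⁻) = Q/F = 20350 / 96485 = 0.2109 mol.
Cu²⁺ + 2 e⁻ → Cu, so n(Cu) = n(e⁻)/2 = 0.1055 mol.
m = n·M = 0.1055 × 63.55 = 6.70 g.

6.70 g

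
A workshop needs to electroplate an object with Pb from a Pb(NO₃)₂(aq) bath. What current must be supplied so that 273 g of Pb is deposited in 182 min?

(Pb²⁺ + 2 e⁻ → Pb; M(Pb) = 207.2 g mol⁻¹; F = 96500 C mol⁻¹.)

n(Pb) = 273 / 207.2 = 1.318 mol.
n(e⁻) = 2 × 1.318 = 2.635 mol.
Q = n(e⁻)·F = 2.635 × 96500 = 254300 C.
I = Q/t = 254300 / 10920 s = 23.3 A.

23.3 A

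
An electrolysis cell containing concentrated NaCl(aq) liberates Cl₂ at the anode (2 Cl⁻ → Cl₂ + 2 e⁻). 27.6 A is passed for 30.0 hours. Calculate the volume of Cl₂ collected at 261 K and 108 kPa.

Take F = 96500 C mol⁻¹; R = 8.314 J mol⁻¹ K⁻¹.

310 L

Q = I·t = 27.60 A × 108000 s = 2981000 C.
n(e⁻) = Q/F = 2981000 / 96500 = 30.89 mol.
2 electrons are transferred per Cl₂ molecule, so n(Cl₂) = 30.89 / 2 = 15.44 mol.
V = nRT/P = (15.44 × 8.314 × 261) / (108 × 10³ Pa) = 0.310 m³ = 310 L.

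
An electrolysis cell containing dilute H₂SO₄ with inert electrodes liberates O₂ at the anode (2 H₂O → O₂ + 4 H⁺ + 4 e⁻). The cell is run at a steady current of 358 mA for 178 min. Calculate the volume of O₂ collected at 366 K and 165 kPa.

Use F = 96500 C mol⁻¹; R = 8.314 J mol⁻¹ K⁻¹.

Q = I·t = 0.3580 A × 10680 s = 3823 C.
n(e⁻) = Q/F = 3823 / 96500 = 0.03962 mol.
4 electrons are transferred per O₂ molecule, so n(O₂) = 0.03962 / 4 = 0.009905 mol.
V = nRT/P = (0.009905 × 8.314 × 366) / (165 × 10³ Pa) = 1.83 × 10⁻⁴ m³ = 0.183 L.

0.183 L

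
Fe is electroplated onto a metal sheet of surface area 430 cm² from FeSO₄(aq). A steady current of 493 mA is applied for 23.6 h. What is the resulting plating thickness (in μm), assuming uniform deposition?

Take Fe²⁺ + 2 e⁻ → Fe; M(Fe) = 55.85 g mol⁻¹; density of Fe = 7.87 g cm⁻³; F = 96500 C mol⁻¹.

35.8 μm

Q = I·t = 0.4930 × 84960 = 41890 C; n(e⁻) = 0.4340 mol.
n(Fe) = n(e⁻)/2 = 0.2170 mol, so m = 0.2170 × 55.85 = 12.12 g.
Volume = m/ρ = 12.12 / 7.87 = 1.540 cm³.
Thickness = V/A = 1.540 / 430 = 0.00358 cm = 35.8 μm.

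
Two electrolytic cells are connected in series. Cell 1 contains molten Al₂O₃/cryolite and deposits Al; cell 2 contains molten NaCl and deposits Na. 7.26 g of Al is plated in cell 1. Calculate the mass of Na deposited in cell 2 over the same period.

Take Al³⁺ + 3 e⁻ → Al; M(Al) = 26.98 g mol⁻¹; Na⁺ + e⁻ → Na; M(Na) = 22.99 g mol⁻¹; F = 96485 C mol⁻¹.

n(Al) = 7.26 / 26.98 = 0.2691 mol.
Since Al³⁺ + 3 e⁻ → Al, n(e⁻) passed = 3 × 0.2691 = 0.8073 mol.
Cells in series carry the same charge, so the same 0.8073 mol of electrons passes through cell 2.
Na⁺ + e⁻ → Na, so n(Na) = 0.8073 / 1 = 0.8073 mol.
m(Na) = 0.8073 × 22.99 = 18.6 g.

18.6 g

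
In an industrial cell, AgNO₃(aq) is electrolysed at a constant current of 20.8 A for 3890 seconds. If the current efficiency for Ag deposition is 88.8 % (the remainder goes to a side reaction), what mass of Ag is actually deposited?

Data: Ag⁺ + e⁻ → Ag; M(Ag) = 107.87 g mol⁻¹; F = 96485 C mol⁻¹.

80.3 g

Q = I·t = 20.80 × 3890.0 = 80910 C.
n(e⁻) = 80910/96485 = 0.8386 mol; theoretically n(Ag) = 0.8386/1 = 0.8386 mol, m_theo = 90.46 g.
At 88.8 % efficiency, m_actual = 0.888 × 90.46 = 80.3 g.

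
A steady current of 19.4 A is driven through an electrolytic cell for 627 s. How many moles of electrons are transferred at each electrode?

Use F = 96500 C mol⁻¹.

0.126 mol

Q = I·t = 19.40 A × 627.00 s = 12160 C.
n(e⁻) = Q/F = 12160 / 96500 = 0.126 mol.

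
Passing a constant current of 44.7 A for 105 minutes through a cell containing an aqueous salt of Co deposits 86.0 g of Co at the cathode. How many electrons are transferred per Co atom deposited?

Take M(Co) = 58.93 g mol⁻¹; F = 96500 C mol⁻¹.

2

Q = I·t = 44.70 A × 6300.0 s = 281600 C, so n(e⁻) = 281600/96500 = 2.918 mol.
n(Co) deposited = 86.0 / 58.93 = 1.459 mol.
Electrons per atom = n(e⁻)/n(Co) = 2.918 / 1.459 = 2.00 ≈ 2, so the ion is Co²⁺.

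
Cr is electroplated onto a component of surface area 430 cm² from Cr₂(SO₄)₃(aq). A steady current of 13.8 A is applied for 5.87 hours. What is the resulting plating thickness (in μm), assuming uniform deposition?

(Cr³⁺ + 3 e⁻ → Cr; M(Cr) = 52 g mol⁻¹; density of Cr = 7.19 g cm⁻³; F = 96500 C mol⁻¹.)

169 μm

Q = I·t = 13.80 × 21132 = 291600 C; n(e⁻) = 3.022 mol.
n(Cr) = n(e⁻)/3 = 1.007 mol, so m = 1.007 × 52 = 52.38 g.
Volume = m/ρ = 52.38 / 7.19 = 7.285 cm³.
Thickness = V/A = 7.285 / 430 = 0.0169 cm = 169 μm.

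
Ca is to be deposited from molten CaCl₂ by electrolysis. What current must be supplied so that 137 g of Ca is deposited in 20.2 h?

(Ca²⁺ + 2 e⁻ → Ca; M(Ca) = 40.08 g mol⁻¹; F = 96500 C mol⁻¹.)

n(Ca) = 137 / 40.08 = 3.418 mol.
n(e⁻) = 2 × 3.418 = 6.836 mol.
Q = n(e⁻)·F = 6.836 × 96500 = 659700 C.
I = Q/t = 659700 / 72720 s = 9.07 A.

9.07 A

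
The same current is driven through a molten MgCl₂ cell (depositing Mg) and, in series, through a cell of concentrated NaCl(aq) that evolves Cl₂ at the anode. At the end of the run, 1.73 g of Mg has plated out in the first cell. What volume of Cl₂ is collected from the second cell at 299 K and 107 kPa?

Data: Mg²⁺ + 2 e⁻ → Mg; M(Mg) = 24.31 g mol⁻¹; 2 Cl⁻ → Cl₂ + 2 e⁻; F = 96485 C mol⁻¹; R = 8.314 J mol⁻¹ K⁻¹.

1.65 L

n(Mg) = 1.73 / 24.31 = 0.07116 mol, so n(e⁻) = 2 × 0.07116 = 0.1423 mol.
The cells are in series, so the same 0.1423 mol of electrons passes through the second cell.
2 Cl⁻ → Cl₂ + 2 e⁻ — 2 mol e⁻ per mol Cl₂, so n(Cl₂) = 0.1423/2 = 0.07116 mol.
V = nRT/P = (0.07116 × 8.314 × 299) / (107 × 10³) = 0.00165 m³ = 1.65 L.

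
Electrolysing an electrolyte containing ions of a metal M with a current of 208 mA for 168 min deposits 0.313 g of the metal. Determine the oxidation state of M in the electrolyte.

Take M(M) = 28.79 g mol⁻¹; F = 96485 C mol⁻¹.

+2

Q = I·t = 0.2080 A × 10080 s = 2097 C, so n(e⁻) = 2097/96485 = 0.02173 mol.
n(M) deposited = 0.313 / 28.79 = 0.01087 mol.
Electrons per atom = n(e⁻)/n(M) = 0.02173 / 0.01087 = 2.00 ≈ 2, so the ion is M²⁺.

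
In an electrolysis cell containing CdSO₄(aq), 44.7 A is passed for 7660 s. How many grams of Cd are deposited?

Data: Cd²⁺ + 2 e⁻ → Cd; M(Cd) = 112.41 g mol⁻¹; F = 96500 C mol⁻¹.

Q = I·t = 44.70 A × 7660.0 s = 342400 C.
n(e⁻) = Q/F = 342400 / 96500 = 3.548 mol.
Cd²⁺ + 2 e⁻ → Cd, so n(Cd) = n(e⁻)/2 = 1.774 mol.
m = n·M = 1.774 × 112.41 = 199 g.

199 g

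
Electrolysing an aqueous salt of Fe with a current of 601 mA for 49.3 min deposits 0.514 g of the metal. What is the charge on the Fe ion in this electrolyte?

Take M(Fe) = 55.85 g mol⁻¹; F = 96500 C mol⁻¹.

+2

Q = I·t = 0.6010 A × 2958.0 s = 1778 C, so n(e⁻) = 1778/96500 = 0.01842 mol.
n(Fe) deposited = 0.514 / 55.85 = 0.009203 mol.
Electrons per atom = n(e⁻)/n(Fe) = 0.01842 / 0.009203 = 2.00 ≈ 2, so the ion is Fe²⁺.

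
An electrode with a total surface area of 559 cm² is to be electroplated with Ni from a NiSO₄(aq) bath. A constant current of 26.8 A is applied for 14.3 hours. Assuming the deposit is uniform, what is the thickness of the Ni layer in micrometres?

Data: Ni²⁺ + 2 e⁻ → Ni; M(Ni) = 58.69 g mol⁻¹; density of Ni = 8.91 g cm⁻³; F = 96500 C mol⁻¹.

842 μm

Q = I·t = 26.80 × 51480 = 1380000 C; n(e⁻) = 14.30 mol.
n(Ni) = n(e⁻)/2 = 7.149 mol, so m = 7.149 × 58.69 = 419.5 g.
Volume = m/ρ = 419.5 / 8.91 = 47.09 cm³.
Thickness = V/A = 47.09 / 559 = 0.0842 cm = 842 μm.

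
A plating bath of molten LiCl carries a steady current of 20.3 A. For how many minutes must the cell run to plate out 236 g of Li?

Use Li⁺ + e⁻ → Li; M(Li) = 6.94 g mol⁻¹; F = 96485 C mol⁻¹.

2690 min

n(Li) = m/M = 236 / 6.94 = 34.01 mol.
Each Li atom requires 1 electron, so n(e⁻) = 1 × 34.01 = 34.01 mol.
Q = n(e⁻)·F = 34.01 × 96485 = 3281000 C.
t = Q/I = 3281000 / 20.30 A = 161600 s = 2690 min.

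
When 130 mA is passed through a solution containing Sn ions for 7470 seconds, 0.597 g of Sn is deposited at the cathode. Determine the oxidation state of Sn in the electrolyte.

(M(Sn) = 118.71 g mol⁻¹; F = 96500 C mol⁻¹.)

Q = I·t = 0.1300 A × 7470.0 s = 971.1 C, so n(e⁻) = 971.1/96500 = 0.01006 mol.
n(Sn) deposited = 0.597 / 118.71 = 0.005029 mol.
Electrons per atom = n(e⁻)/n(Sn) = 0.01006 / 0.005029 = 2.00 ≈ 2, so the ion is Sn²⁺.

+2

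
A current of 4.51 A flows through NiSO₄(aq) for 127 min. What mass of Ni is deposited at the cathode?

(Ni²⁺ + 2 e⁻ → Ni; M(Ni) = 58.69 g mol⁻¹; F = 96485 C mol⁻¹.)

10.5 g

Q = I·t = 4.510 A × 7620.0 s = 34370 C.
n(e⁻) = Q/F = 34370 / 96485 = 0.3562 mol.
Ni²⁺ + 2 e⁻ → Ni, so n(Ni) = n(e⁻)/2 = 0.1781 mol.
m = n·M = 0.1781 × 58.69 = 10.5 g.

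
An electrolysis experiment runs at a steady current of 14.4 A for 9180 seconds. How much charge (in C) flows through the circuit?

Q = I·t = 14.40 A × 9180.0 s = 1.32 × 10⁵ C.

1.32 × 10⁵ C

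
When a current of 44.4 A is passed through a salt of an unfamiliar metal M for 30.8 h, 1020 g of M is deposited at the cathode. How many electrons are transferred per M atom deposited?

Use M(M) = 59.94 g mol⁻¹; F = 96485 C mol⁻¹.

Q = I·t = 44.40 A × 110880 s = 4923000 C, so n(e⁻) = 4923000/96485 = 51.02 mol.
n(M) deposited = 1020 / 59.94 = 17.02 mol.
Electrons per atom = n(e⁻)/n(M) = 51.02 / 17.02 = 3.00 ≈ 3, so the ion is M³⁺.

3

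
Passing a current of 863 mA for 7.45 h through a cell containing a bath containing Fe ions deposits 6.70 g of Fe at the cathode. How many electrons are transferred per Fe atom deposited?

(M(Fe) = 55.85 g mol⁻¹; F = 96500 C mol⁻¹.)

Q = I·t = 0.8630 A × 26820 s = 23150 C, so n(e⁻) = 23150/96500 = 0.2399 mol.
n(Fe) deposited = 6.70 / 55.85 = 0.1200 mol.
Electrons per atom = n(e⁻)/n(Fe) = 0.2399 / 0.1200 = 2.00 ≈ 2, so the ion is Fe²⁺.

2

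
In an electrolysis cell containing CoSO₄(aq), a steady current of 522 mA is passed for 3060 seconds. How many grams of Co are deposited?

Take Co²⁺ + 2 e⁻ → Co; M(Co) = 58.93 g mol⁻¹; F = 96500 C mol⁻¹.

0.488 g

Q = I·t = 0.5220 A × 3060.0 s = 1597 C.
n(e⁻) = Q/F = 1597 / 96500 = 0.01655 mol.
Co²⁺ + 2 e⁻ → Co, so n(Co) = n(e⁻)/2 = 0.008276 mol.
m = n·M = 0.008276 × 58.93 = 0.488 g.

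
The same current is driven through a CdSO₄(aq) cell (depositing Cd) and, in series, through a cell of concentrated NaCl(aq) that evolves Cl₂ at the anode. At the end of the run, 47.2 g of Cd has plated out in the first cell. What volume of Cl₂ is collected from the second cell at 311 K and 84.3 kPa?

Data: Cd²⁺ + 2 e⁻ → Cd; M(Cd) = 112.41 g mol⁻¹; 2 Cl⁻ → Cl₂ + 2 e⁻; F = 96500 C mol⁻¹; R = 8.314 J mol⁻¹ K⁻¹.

n(Cd) = 47.2 / 112.41 = 0.4199 mol, so n(e⁻) = 2 × 0.4199 = 0.8398 mol.
The cells are in series, so the same 0.8398 mol of electrons passes through the second cell.
2 Cl⁻ → Cl₂ + 2 e⁻ — 2 mol e⁻ per mol Cl₂, so n(Cl₂) = 0.8398/2 = 0.4199 mol.
V = nRT/P = (0.4199 × 8.314 × 311) / (84.3 × 10³) = 0.0129 m³ = 12.9 L.

12.9 L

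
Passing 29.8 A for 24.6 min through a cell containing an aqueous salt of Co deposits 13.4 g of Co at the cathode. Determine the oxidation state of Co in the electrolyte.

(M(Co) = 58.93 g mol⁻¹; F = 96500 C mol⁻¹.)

+2

Q = I·t = 29.80 A × 1476.0 s = 43980 C, so n(e⁻) = 43980/96500 = 0.4558 mol.
n(Co) deposited = 13.4 / 58.93 = 0.2274 mol.
Electrons per atom = n(e⁻)/n(Co) = 0.4558 / 0.2274 = 2.00 ≈ 2, so the ion is Co²⁺.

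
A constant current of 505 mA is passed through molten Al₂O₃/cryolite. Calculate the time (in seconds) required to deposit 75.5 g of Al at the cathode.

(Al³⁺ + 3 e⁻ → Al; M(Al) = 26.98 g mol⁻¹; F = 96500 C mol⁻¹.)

1.60 × 10⁶ s

n(Al) = m/M = 75.5 / 26.98 = 2.798 mol.
Each Al atom requires 3 electrons, so n(e⁻) = 3 × 2.798 = 8.395 mol.
Q = n(e⁻)·F = 8.395 × 96500 = 810100 C.
t = Q/I = 810100 / 0.5050 A = 1604000 s.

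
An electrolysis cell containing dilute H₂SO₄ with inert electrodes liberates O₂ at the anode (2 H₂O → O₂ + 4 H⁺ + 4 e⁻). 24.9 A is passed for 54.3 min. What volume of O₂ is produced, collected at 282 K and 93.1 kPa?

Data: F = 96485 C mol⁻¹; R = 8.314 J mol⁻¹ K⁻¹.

5.29 L

Q = I·t = 24.90 A × 3258.0 s = 81120 C.
n(e⁻) = Q/F = 81120 / 96485 = 0.8408 mol.
4 electrons are transferred per O₂ molecule, so n(O₂) = 0.8408 / 4 = 0.2102 mol.
V = nRT/P = (0.2102 × 8.314 × 282) / (93.1 × 10³ Pa) = 0.00529 m³ = 5.29 L.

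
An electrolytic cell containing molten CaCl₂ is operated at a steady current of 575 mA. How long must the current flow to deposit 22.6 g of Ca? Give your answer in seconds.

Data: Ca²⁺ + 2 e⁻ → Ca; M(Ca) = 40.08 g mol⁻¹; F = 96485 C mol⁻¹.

1.89 × 10⁵ s

n(Ca) = m/M = 22.6 / 40.08 = 0.5639 mol.
Each Ca atom requires 2 electrons, so n(e⁻) = 2 × 0.5639 = 1.128 mol.
Q = n(e⁻)·F = 1.128 × 96485 = 108800 C.
t = Q/I = 108800 / 0.5750 A = 189200 s.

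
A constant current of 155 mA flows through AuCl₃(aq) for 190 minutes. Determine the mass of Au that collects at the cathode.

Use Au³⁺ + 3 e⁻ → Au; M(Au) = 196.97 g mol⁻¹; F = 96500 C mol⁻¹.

1.20 g

Q = I·t = 0.1550 A × 11400 s = 1767 C.
n(e⁻) = Q/F = 1767 / 96500 = 0.01831 mol.
Au³⁺ + 3 e⁻ → Au, so n(Au) = n(e⁻)/3 = 0.006104 mol.
m = n·M = 0.006104 × 196.97 = 1.20 g.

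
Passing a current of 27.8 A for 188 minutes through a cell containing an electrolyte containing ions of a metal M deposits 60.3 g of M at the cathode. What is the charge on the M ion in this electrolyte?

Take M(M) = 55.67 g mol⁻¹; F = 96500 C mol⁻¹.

Q = I·t = 27.80 A × 11280 s = 313600 C, so n(e⁻) = 313600/96500 = 3.250 mol.
n(M) deposited = 60.3 / 55.67 = 1.083 mol.
Electrons per atom = n(e⁻)/n(M) = 3.250 / 1.083 = 3.00 ≈ 3, so the ion is M³⁺.

+3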